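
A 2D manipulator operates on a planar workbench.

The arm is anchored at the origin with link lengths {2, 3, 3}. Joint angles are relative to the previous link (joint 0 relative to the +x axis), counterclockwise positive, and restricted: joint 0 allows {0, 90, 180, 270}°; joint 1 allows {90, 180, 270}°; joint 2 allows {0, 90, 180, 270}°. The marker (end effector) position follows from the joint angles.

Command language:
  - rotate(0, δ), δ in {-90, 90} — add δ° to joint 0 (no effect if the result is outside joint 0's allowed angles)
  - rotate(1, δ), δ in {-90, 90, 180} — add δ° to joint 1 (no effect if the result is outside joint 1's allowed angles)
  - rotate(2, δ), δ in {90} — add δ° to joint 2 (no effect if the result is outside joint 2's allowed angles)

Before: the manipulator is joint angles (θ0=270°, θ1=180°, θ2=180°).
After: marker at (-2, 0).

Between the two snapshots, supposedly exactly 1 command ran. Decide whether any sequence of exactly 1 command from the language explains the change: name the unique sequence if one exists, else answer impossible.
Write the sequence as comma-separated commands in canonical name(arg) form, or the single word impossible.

rotate(0, -90)

begin: joint angles (θ0=270°, θ1=180°, θ2=180°)
t=1 rotate(0, -90) ⇒ joint angles (θ0=180°, θ1=180°, θ2=180°)
all 6 alternatives checked — unique.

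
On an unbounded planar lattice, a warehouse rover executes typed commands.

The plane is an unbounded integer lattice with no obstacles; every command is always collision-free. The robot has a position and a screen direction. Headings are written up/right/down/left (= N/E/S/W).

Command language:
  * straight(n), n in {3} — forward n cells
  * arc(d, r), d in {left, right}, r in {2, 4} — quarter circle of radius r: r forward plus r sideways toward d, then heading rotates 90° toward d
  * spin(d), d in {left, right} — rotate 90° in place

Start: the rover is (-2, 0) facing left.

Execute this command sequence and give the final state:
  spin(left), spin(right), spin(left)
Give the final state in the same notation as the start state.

(-2, 0) facing down

t0: (-2, 0) facing left
[1] after spin(left): (-2, 0) facing down
[2] after spin(right): (-2, 0) facing left
[3] after spin(left): (-2, 0) facing down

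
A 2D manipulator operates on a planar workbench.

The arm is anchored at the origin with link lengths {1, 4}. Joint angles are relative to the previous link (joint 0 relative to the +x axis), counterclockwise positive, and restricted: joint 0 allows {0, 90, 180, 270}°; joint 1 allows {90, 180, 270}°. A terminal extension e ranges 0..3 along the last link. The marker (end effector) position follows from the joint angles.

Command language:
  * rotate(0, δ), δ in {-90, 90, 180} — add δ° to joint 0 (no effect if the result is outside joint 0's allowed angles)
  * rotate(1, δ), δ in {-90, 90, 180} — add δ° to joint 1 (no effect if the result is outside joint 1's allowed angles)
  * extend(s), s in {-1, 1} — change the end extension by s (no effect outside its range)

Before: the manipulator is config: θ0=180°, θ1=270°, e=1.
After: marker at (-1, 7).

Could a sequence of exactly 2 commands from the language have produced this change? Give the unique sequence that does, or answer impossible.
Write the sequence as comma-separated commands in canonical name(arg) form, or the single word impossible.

initial: config: θ0=180°, θ1=270°, e=1
t=1 extend(1) ⇒ config: θ0=180°, θ1=270°, e=2
t=2 extend(1) ⇒ config: θ0=180°, θ1=270°, e=3
no other 2-command option fits: unique.

extend(1), extend(1)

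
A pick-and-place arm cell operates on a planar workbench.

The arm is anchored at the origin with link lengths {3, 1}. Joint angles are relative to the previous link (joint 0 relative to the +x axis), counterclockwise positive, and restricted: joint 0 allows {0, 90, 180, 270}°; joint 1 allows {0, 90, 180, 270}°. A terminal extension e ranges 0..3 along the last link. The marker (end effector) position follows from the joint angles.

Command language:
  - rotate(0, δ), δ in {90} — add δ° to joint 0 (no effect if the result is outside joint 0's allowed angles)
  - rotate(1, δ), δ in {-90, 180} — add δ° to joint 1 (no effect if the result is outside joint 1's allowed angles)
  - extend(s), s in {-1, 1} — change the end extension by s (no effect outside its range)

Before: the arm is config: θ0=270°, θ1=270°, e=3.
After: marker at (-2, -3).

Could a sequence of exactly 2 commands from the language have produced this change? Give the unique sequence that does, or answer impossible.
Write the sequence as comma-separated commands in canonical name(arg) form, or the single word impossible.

begin: config: θ0=270°, θ1=270°, e=3
[1] after extend(-1): config: θ0=270°, θ1=270°, e=2
[2] after extend(-1): config: θ0=270°, θ1=270°, e=1
uniquely the one of 25 2-step routes that fits.

extend(-1), extend(-1)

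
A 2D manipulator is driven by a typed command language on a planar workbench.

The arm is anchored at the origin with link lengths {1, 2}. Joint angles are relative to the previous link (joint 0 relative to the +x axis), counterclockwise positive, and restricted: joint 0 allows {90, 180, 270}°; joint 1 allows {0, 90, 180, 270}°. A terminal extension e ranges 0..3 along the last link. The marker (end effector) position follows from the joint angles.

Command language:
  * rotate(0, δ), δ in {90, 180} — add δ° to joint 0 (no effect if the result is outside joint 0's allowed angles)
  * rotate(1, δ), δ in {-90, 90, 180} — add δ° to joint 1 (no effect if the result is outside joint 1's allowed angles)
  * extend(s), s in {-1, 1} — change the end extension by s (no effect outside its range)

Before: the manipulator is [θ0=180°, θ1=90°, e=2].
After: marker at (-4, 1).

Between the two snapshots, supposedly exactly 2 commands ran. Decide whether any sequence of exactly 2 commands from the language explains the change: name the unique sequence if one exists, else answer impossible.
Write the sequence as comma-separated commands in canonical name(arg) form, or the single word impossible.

key: order matters: swapping rotate(0, 90) and rotate(0, 180) lands elsewhere
initial: [θ0=180°, θ1=90°, e=2]
step 1 (rotate(0, 90)): [θ0=270°, θ1=90°, e=2]
step 2 (rotate(0, 180)): [θ0=90°, θ1=90°, e=2]
no other 2-command option fits: unique.

rotate(0, 90), rotate(0, 180)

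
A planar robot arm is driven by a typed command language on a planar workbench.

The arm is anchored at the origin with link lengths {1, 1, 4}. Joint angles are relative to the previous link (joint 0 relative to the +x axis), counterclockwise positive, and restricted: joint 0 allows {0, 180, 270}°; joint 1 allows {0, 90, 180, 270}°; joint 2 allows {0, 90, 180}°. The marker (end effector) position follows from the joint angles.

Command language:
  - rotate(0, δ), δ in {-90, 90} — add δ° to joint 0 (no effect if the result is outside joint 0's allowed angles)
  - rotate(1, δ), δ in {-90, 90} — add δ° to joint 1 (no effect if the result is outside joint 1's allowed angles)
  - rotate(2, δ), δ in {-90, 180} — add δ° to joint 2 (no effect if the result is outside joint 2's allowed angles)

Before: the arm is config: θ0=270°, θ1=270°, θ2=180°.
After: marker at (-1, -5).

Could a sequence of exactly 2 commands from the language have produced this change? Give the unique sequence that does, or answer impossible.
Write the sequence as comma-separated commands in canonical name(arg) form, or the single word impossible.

key: order matters: swapping rotate(2, -90) and rotate(2, 180) lands elsewhere
initial: config: θ0=270°, θ1=270°, θ2=180°
t=1 rotate(2, -90) ⇒ config: θ0=270°, θ1=270°, θ2=90°
t=2 rotate(2, 180) ⇒ config: θ0=270°, θ1=270°, θ2=90°
uniquely the one of 36 2-step routes that fits.

rotate(2, -90), rotate(2, 180)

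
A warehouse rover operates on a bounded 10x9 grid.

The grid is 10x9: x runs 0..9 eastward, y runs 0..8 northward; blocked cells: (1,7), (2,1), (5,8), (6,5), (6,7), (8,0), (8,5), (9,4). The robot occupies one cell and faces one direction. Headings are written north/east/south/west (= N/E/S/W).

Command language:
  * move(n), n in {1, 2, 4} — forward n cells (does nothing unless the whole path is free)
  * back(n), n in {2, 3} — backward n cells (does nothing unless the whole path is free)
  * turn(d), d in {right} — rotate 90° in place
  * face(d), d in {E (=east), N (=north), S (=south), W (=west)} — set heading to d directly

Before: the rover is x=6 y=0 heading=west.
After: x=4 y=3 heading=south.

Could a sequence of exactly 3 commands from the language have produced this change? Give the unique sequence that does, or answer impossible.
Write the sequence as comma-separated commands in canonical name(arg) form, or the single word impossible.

move(2), face(S), back(3)

key: order matters: swapping move(2) and back(3) lands elsewhere
begin: x=6 y=0 heading=west
1. move(2) → x=4 y=0 heading=west
2. face(S) → x=4 y=0 heading=south
3. back(3) → x=4 y=3 heading=south
no other 3-command option fits: unique.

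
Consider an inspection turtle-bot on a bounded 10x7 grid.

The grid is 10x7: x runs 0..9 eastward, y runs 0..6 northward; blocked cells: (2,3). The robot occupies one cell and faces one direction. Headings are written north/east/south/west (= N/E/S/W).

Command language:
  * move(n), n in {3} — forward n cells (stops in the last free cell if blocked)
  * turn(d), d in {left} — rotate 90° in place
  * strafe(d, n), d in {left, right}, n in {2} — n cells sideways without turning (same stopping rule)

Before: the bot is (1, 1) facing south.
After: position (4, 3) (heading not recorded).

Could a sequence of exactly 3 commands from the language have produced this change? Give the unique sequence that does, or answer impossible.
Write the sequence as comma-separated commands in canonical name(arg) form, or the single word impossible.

key: running strafe(left, 2) before turn(left) would end elsewhere — order is forced
start: (1, 1) facing south
1. turn(left) → (1, 1) facing east
2. move(3) → (4, 1) facing east
3. strafe(left, 2) → (4, 3) facing east
no rival 3-sequence matches.

turn(left), move(3), strafe(left, 2)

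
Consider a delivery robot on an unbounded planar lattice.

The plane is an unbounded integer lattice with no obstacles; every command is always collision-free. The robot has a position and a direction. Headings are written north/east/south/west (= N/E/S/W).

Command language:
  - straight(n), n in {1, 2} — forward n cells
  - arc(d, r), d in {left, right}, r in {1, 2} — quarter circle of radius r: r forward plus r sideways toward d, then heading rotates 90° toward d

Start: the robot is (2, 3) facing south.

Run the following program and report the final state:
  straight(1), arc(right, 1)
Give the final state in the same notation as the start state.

(1, 1) facing west

t0: (2, 3) facing south
step 1 (straight(1)): (2, 2) facing south
step 2 (arc(right, 1)): (1, 1) facing west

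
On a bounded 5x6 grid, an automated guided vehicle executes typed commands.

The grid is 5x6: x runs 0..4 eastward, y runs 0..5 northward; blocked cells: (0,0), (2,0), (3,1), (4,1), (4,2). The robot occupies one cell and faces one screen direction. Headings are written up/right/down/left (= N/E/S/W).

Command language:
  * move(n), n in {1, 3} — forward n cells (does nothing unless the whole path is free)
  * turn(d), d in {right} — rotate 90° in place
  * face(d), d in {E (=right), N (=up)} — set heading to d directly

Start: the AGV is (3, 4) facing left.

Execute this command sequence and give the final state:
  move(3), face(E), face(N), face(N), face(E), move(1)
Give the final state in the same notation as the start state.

t0: (3, 4) facing left
step 1 (move(3)): (0, 4) facing left
step 2 (face(E)): (0, 4) facing right
step 3 (face(N)): (0, 4) facing up
step 4 (face(N)): (0, 4) facing up
step 5 (face(E)): (0, 4) facing right
step 6 (move(1)): (1, 4) facing right

(1, 4) facing right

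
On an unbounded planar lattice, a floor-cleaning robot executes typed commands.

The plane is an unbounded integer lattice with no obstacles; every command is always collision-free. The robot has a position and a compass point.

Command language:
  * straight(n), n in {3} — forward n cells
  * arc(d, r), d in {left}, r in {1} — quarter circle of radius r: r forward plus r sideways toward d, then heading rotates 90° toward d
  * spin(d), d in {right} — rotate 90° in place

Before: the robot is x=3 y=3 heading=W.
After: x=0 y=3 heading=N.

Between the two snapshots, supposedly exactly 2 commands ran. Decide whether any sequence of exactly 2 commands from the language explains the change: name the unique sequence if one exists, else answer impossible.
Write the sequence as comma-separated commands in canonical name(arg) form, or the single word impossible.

key: order matters: swapping straight(3) and spin(right) lands elsewhere
begin: x=3 y=3 heading=W
[1] after straight(3): x=0 y=3 heading=W
[2] after spin(right): x=0 y=3 heading=N
uniquely the one of 9 2-step routes that fits.

straight(3), spin(right)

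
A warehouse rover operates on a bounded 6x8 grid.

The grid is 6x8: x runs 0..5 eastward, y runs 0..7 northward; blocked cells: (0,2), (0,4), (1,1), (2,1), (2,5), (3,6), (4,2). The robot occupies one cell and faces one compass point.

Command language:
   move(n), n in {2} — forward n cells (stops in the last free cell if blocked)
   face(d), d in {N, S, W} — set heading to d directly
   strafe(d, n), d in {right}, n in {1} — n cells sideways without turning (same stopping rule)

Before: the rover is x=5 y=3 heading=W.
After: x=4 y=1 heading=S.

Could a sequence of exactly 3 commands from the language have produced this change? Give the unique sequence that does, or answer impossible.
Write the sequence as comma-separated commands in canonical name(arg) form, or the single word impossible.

face(S), move(2), strafe(right, 1)

key: position moved to (4,1) AND the heading swung to S — translation plus rotation needed
from: x=5 y=3 heading=W
t=1 face(S) ⇒ x=5 y=3 heading=S
t=2 move(2) ⇒ x=5 y=1 heading=S
t=3 strafe(right, 1) ⇒ x=4 y=1 heading=S
uniquely the one of 125 3-step routes that fits.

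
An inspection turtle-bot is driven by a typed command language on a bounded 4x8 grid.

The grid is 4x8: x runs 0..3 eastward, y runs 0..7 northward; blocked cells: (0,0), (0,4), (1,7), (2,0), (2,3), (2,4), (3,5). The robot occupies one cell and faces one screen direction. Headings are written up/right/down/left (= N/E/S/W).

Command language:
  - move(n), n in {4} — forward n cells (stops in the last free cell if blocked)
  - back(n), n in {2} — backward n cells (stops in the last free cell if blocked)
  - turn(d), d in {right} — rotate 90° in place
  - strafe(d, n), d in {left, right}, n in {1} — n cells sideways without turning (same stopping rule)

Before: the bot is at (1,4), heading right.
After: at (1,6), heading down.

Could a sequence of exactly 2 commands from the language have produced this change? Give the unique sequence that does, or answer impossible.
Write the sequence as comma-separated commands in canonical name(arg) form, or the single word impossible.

turn(right), back(2)

key: position moved to (1,6) AND the heading swung to S — translation plus rotation needed
start: at (1,4), heading right
step 1 (turn(right)): at (1,4), heading down
step 2 (back(2)): at (1,6), heading down
uniquely the one of 25 2-step routes that fits.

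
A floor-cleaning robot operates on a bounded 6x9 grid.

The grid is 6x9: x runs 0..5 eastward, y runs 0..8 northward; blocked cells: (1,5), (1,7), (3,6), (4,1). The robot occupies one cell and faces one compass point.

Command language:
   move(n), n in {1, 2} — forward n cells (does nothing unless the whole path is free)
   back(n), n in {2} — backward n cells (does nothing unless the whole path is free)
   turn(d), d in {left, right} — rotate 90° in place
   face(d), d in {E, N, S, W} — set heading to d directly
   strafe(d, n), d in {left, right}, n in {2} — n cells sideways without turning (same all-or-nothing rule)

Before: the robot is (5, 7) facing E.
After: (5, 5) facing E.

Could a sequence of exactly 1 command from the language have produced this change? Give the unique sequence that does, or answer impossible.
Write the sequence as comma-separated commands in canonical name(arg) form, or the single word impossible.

strafe(right, 2)

key: still facing E — the one step turns nothing
from: (5, 7) facing E
t=1 strafe(right, 2) ⇒ (5, 5) facing E
no rival 1-sequence matches.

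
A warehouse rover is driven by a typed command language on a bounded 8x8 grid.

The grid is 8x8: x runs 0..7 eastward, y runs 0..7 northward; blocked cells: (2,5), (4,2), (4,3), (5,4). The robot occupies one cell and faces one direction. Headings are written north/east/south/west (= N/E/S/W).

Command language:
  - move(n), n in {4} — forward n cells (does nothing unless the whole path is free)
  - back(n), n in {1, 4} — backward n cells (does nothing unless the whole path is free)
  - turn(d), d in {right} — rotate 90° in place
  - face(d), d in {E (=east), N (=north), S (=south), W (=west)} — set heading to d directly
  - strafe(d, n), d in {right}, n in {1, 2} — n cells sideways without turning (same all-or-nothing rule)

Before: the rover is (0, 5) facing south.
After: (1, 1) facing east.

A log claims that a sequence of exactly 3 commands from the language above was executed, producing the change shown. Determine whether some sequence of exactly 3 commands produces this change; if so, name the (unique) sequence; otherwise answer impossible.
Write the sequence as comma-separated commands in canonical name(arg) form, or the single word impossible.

all 1000 sequences checked — none match.

impossible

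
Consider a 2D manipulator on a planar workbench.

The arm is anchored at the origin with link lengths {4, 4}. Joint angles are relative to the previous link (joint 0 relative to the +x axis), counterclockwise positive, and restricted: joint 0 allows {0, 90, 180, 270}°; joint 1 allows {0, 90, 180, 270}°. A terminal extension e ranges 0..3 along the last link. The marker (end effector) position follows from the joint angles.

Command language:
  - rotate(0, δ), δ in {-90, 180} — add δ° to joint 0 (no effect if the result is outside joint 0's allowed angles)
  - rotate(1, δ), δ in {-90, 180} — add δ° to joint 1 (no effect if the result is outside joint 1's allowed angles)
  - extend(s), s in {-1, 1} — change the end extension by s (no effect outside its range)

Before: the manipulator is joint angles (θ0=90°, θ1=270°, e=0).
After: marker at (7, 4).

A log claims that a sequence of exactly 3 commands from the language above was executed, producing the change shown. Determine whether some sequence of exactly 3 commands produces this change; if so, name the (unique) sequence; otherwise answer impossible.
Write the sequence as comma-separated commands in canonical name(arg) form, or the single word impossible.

extend(1), extend(1), extend(1)

from: joint angles (θ0=90°, θ1=270°, e=0)
[1] after extend(1): joint angles (θ0=90°, θ1=270°, e=1)
[2] after extend(1): joint angles (θ0=90°, θ1=270°, e=2)
[3] after extend(1): joint angles (θ0=90°, θ1=270°, e=3)
no rival 3-sequence matches.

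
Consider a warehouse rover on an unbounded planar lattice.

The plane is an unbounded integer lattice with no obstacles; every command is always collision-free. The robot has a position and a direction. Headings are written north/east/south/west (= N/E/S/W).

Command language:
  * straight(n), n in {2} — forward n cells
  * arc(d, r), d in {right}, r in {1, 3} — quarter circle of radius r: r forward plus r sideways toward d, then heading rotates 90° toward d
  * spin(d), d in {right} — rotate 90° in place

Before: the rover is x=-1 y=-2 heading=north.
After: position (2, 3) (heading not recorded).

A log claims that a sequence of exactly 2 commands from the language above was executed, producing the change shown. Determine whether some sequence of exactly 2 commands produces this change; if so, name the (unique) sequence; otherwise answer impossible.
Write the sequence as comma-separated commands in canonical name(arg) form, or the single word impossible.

straight(2), arc(right, 3)

key: running arc(right, 3) before straight(2) would end elsewhere — order is forced
initial: x=-1 y=-2 heading=north
[1] after straight(2): x=-1 y=0 heading=north
[2] after arc(right, 3): x=2 y=3 heading=east
all 16 alternatives checked — unique.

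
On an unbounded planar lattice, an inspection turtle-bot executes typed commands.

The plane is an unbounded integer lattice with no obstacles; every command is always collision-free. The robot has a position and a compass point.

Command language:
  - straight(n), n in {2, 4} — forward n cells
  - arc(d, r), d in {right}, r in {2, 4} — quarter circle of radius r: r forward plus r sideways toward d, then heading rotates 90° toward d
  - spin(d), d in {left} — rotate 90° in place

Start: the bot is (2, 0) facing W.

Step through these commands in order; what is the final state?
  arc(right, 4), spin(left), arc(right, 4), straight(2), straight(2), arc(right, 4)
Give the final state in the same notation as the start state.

(-2, 16) facing E

start: (2, 0) facing W
t=1 arc(right, 4) ⇒ (-2, 4) facing N
t=2 spin(left) ⇒ (-2, 4) facing W
t=3 arc(right, 4) ⇒ (-6, 8) facing N
t=4 straight(2) ⇒ (-6, 10) facing N
t=5 straight(2) ⇒ (-6, 12) facing N
t=6 arc(right, 4) ⇒ (-2, 16) facing E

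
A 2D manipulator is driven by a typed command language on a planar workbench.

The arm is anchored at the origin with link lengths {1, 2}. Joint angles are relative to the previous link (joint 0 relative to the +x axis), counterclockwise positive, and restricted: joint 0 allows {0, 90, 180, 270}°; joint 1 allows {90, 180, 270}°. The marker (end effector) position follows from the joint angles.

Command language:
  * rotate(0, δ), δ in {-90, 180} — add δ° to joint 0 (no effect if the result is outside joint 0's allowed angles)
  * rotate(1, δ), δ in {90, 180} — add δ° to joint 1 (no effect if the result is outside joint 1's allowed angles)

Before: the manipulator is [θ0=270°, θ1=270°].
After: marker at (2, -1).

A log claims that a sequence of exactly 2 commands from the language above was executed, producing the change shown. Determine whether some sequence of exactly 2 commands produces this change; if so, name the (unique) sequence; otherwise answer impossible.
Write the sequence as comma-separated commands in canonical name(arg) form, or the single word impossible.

rotate(1, 90), rotate(1, 180)

key: running rotate(1, 180) before rotate(1, 90) would end elsewhere — order is forced
begin: [θ0=270°, θ1=270°]
[1] after rotate(1, 90): [θ0=270°, θ1=270°]
[2] after rotate(1, 180): [θ0=270°, θ1=90°]
no other 2-command option fits: unique.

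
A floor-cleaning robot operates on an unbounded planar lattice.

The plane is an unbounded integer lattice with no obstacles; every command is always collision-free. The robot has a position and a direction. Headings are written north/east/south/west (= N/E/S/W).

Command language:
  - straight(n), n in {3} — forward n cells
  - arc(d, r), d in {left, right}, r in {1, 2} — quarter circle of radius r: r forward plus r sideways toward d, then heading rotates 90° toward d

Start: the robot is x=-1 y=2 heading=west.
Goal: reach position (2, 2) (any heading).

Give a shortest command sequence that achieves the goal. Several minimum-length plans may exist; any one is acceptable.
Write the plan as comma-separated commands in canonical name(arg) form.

t0: x=-1 y=2 heading=west
t=1 arc(right, 2) ⇒ x=-3 y=4 heading=north
t=2 arc(right, 2) ⇒ x=-1 y=6 heading=east
t=3 straight(3) ⇒ x=2 y=6 heading=east
t=4 arc(right, 2) ⇒ x=4 y=4 heading=south
t=5 arc(right, 2) ⇒ x=2 y=2 heading=west
minimal: 5 command(s), checked below 5.

arc(right, 2), arc(right, 2), straight(3), arc(right, 2), arc(right, 2)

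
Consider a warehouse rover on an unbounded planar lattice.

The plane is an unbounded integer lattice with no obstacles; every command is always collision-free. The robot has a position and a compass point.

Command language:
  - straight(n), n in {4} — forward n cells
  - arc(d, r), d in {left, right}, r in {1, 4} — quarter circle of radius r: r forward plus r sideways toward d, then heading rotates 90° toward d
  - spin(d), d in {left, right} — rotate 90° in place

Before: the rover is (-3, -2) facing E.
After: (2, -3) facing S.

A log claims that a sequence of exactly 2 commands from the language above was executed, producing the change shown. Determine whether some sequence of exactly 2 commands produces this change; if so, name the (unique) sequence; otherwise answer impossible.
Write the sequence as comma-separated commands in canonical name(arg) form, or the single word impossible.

key: running arc(right, 1) before straight(4) would end elsewhere — order is forced
from: (-3, -2) facing E
t=1 straight(4) ⇒ (1, -2) facing E
t=2 arc(right, 1) ⇒ (2, -3) facing S
no rival 2-sequence matches.

straight(4), arc(right, 1)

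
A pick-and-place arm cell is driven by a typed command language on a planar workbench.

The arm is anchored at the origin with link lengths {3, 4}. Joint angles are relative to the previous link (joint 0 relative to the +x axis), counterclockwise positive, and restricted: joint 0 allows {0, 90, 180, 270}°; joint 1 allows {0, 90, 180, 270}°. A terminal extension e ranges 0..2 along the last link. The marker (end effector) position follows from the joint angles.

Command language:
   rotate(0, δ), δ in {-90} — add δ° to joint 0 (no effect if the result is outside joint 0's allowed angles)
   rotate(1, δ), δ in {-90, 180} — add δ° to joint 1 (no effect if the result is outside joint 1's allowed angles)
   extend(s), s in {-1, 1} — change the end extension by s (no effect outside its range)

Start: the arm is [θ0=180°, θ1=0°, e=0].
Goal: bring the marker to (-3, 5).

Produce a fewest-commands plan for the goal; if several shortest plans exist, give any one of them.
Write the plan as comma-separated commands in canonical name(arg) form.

extend(1), rotate(1, -90)

from: [θ0=180°, θ1=0°, e=0]
t=1 extend(1) ⇒ [θ0=180°, θ1=0°, e=1]
t=2 rotate(1, -90) ⇒ [θ0=180°, θ1=270°, e=1]
no 1-step plan works, so 2 is optimal.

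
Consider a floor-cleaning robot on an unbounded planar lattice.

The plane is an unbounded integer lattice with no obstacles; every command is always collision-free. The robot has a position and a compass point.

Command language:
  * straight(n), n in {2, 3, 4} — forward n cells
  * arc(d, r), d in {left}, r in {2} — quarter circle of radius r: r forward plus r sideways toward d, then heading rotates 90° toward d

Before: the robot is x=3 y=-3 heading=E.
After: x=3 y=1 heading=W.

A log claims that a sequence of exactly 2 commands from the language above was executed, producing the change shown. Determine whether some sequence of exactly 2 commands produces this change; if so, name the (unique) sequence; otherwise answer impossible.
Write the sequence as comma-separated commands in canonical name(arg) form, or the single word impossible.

arc(left, 2), arc(left, 2)

key: position moved to (3,1) AND the heading swung to W — translation plus rotation needed
begin: x=3 y=-3 heading=E
t=1 arc(left, 2) ⇒ x=5 y=-1 heading=N
t=2 arc(left, 2) ⇒ x=3 y=1 heading=W
all 16 alternatives checked — unique.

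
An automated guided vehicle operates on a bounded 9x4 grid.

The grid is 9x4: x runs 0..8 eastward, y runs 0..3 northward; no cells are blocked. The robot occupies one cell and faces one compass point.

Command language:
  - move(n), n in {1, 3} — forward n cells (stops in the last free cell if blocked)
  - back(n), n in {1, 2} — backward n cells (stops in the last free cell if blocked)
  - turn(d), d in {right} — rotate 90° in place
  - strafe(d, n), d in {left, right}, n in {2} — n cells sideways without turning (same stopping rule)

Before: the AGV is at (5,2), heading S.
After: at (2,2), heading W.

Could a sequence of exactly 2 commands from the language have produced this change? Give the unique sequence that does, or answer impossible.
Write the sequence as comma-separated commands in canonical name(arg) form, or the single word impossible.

key: order matters: swapping turn(right) and move(3) lands elsewhere
start: at (5,2), heading S
t=1 turn(right) ⇒ at (5,2), heading W
t=2 move(3) ⇒ at (2,2), heading W
no other 2-command option fits: unique.

turn(right), move(3)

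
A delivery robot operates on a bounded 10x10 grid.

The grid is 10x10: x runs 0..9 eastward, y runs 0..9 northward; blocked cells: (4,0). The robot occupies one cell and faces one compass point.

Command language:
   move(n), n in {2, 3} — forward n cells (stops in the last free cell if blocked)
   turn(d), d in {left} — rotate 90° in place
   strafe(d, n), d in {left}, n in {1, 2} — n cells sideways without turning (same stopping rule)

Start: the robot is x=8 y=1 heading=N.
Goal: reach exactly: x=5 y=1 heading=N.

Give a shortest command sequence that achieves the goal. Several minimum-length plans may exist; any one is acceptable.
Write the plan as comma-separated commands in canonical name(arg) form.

strafe(left, 1), strafe(left, 2)

t0: x=8 y=1 heading=N
1. strafe(left, 1) → x=7 y=1 heading=N
2. strafe(left, 2) → x=5 y=1 heading=N
minimal: 2 command(s), checked below 2.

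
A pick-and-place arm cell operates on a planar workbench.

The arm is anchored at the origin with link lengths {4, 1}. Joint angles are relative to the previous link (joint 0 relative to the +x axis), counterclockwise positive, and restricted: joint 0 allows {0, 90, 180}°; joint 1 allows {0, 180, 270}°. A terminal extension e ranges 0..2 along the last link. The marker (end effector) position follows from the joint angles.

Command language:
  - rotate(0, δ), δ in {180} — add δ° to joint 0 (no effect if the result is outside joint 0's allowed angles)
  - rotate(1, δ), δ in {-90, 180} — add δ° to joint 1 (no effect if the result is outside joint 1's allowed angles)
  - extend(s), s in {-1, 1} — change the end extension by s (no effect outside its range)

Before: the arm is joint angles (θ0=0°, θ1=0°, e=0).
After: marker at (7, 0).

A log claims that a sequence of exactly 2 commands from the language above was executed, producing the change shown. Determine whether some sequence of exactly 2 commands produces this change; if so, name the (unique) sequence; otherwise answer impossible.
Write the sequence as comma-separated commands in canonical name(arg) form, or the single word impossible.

from: joint angles (θ0=0°, θ1=0°, e=0)
step 1 (extend(1)): joint angles (θ0=0°, θ1=0°, e=1)
step 2 (extend(1)): joint angles (θ0=0°, θ1=0°, e=2)
no other 2-command option fits: unique.

extend(1), extend(1)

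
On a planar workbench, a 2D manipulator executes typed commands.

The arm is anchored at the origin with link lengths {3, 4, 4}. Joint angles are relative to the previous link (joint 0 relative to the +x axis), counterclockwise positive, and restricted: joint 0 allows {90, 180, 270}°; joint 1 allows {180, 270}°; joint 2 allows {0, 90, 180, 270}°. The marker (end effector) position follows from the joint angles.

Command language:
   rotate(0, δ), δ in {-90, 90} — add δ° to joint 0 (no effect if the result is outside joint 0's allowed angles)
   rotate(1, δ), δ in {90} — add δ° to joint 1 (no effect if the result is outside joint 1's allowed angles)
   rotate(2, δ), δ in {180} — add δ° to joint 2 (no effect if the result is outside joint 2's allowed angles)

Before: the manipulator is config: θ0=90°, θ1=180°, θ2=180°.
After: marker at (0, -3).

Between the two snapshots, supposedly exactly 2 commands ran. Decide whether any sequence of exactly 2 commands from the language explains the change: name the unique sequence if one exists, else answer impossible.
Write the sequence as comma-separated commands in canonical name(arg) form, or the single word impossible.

begin: config: θ0=90°, θ1=180°, θ2=180°
1. rotate(0, 90) → config: θ0=180°, θ1=180°, θ2=180°
2. rotate(0, 90) → config: θ0=270°, θ1=180°, θ2=180°
no other 2-command option fits: unique.

rotate(0, 90), rotate(0, 90)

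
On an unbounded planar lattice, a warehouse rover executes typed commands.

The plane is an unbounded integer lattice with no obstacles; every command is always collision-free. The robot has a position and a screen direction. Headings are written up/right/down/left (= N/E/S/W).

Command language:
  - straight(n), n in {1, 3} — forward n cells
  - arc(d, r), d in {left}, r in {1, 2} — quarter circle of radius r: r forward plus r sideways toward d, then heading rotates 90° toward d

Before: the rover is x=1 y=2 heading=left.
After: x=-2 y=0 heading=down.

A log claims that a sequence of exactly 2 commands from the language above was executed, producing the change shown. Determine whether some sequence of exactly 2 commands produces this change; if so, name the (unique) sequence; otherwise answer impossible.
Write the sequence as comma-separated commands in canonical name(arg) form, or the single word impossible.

straight(1), arc(left, 2)

key: position moved to (-2,0) AND the heading swung to S — translation plus rotation needed
initial: x=1 y=2 heading=left
t=1 straight(1) ⇒ x=0 y=2 heading=left
t=2 arc(left, 2) ⇒ x=-2 y=0 heading=down
uniquely the one of 16 2-step routes that fits.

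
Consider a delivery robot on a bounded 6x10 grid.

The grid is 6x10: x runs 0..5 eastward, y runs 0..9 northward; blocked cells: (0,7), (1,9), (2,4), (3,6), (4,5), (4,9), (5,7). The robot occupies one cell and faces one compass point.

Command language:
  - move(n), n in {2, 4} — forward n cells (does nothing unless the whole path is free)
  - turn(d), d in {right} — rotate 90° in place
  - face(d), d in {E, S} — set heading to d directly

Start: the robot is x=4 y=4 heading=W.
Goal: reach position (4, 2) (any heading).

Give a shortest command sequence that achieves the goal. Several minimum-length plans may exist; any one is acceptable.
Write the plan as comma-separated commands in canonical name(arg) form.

initial: x=4 y=4 heading=W
t=1 face(S) ⇒ x=4 y=4 heading=S
t=2 move(2) ⇒ x=4 y=2 heading=S
shorter routes all fall short; 2 is best.

face(S), move(2)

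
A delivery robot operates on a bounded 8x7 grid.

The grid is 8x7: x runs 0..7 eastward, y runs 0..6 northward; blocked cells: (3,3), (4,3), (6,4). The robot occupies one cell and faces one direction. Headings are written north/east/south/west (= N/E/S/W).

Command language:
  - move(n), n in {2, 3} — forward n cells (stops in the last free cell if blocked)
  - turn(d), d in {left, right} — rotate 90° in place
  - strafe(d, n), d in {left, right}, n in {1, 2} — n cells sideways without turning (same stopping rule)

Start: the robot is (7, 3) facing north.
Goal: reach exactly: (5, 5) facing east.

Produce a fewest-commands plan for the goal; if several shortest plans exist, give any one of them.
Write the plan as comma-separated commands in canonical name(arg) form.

t0: (7, 3) facing north
1. strafe(left, 2) → (5, 3) facing north
2. move(2) → (5, 5) facing north
3. turn(right) → (5, 5) facing east
shorter routes all fall short; 3 is best.

strafe(left, 2), move(2), turn(right)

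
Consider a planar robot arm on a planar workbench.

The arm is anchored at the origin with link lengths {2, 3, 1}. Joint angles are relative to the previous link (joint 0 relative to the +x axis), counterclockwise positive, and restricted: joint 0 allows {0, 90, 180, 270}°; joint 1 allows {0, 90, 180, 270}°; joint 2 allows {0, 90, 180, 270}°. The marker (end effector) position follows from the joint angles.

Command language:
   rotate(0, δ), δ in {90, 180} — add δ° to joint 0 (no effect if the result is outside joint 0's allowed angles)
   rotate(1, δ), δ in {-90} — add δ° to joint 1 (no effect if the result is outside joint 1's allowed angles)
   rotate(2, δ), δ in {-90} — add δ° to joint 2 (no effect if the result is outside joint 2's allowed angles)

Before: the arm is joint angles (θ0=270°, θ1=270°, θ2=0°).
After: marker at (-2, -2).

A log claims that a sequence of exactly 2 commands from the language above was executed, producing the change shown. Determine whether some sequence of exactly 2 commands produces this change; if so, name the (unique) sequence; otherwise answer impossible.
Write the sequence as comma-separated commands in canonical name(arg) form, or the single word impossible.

t0: joint angles (θ0=270°, θ1=270°, θ2=0°)
1. rotate(2, -90) → joint angles (θ0=270°, θ1=270°, θ2=270°)
2. rotate(2, -90) → joint angles (θ0=270°, θ1=270°, θ2=180°)
no rival 2-sequence matches.

rotate(2, -90), rotate(2, -90)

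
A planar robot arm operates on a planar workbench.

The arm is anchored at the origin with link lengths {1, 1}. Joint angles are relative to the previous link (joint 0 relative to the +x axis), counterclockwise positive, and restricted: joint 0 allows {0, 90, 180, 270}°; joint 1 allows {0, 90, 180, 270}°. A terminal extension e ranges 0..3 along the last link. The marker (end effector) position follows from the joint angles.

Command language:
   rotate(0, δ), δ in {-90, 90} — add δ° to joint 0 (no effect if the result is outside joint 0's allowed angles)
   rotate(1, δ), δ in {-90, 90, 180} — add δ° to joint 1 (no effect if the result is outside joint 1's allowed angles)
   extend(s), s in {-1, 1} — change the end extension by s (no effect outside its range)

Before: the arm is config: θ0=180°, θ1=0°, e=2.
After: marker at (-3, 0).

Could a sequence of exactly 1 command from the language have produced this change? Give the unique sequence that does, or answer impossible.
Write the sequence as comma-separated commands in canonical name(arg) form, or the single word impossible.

extend(-1)

initial: config: θ0=180°, θ1=0°, e=2
t=1 extend(-1) ⇒ config: θ0=180°, θ1=0°, e=1
uniquely the one of 7 1-step routes that fits.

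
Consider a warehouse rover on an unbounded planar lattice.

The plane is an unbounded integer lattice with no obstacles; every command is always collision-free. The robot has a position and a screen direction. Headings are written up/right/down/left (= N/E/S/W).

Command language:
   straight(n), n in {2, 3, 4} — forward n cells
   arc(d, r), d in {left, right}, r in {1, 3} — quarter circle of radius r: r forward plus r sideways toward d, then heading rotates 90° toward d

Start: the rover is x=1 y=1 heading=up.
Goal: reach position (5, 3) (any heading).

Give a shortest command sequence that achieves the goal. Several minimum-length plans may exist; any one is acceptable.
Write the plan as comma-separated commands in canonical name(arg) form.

initial: x=1 y=1 heading=up
t=1 arc(right, 3) ⇒ x=4 y=4 heading=right
t=2 arc(right, 1) ⇒ x=5 y=3 heading=down
nothing shorter than 2 reaches the goal.

arc(right, 3), arc(right, 1)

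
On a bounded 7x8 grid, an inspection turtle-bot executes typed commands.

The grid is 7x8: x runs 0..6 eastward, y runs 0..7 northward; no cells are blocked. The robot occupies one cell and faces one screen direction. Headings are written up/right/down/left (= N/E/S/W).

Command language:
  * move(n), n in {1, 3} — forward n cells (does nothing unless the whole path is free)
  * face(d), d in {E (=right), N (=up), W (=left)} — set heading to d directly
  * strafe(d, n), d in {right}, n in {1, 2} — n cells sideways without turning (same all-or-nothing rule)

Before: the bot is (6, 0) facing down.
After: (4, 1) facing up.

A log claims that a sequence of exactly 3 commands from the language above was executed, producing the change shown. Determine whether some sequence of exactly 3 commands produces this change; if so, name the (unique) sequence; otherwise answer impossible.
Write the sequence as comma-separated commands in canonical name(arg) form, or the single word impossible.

strafe(right, 2), face(N), move(1)

key: cell and facing (now N) both changed — the 3 commands mix motion and turning
initial: (6, 0) facing down
[1] after strafe(right, 2): (4, 0) facing down
[2] after face(N): (4, 0) facing up
[3] after move(1): (4, 1) facing up
no rival 3-sequence matches.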